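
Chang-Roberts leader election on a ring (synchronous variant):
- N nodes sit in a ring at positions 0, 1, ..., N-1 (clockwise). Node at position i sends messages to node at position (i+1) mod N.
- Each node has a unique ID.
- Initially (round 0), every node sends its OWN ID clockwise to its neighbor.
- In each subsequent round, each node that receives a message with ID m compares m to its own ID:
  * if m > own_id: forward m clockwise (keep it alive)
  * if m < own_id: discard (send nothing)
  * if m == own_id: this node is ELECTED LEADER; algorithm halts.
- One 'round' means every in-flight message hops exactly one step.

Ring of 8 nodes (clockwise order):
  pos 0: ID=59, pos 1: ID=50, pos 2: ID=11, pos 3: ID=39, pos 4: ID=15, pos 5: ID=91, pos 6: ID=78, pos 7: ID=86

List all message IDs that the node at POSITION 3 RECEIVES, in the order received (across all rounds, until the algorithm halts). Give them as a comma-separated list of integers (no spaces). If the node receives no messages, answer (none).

Round 1: pos1(id50) recv 59: fwd; pos2(id11) recv 50: fwd; pos3(id39) recv 11: drop; pos4(id15) recv 39: fwd; pos5(id91) recv 15: drop; pos6(id78) recv 91: fwd; pos7(id86) recv 78: drop; pos0(id59) recv 86: fwd
Round 2: pos2(id11) recv 59: fwd; pos3(id39) recv 50: fwd; pos5(id91) recv 39: drop; pos7(id86) recv 91: fwd; pos1(id50) recv 86: fwd
Round 3: pos3(id39) recv 59: fwd; pos4(id15) recv 50: fwd; pos0(id59) recv 91: fwd; pos2(id11) recv 86: fwd
Round 4: pos4(id15) recv 59: fwd; pos5(id91) recv 50: drop; pos1(id50) recv 91: fwd; pos3(id39) recv 86: fwd
Round 5: pos5(id91) recv 59: drop; pos2(id11) recv 91: fwd; pos4(id15) recv 86: fwd
Round 6: pos3(id39) recv 91: fwd; pos5(id91) recv 86: drop
Round 7: pos4(id15) recv 91: fwd
Round 8: pos5(id91) recv 91: ELECTED

Answer: 11,50,59,86,91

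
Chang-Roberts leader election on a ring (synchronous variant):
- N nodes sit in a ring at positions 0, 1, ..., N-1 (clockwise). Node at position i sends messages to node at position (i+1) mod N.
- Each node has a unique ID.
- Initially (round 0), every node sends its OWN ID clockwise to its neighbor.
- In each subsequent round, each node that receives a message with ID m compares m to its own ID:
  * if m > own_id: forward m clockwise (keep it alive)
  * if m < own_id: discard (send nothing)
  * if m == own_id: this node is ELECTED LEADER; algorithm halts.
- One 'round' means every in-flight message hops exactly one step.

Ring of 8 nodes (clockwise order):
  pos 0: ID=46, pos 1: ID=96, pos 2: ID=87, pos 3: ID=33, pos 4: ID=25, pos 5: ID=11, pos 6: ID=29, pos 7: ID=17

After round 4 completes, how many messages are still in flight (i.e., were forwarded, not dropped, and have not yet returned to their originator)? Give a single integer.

Answer: 3

Derivation:
Round 1: pos1(id96) recv 46: drop; pos2(id87) recv 96: fwd; pos3(id33) recv 87: fwd; pos4(id25) recv 33: fwd; pos5(id11) recv 25: fwd; pos6(id29) recv 11: drop; pos7(id17) recv 29: fwd; pos0(id46) recv 17: drop
Round 2: pos3(id33) recv 96: fwd; pos4(id25) recv 87: fwd; pos5(id11) recv 33: fwd; pos6(id29) recv 25: drop; pos0(id46) recv 29: drop
Round 3: pos4(id25) recv 96: fwd; pos5(id11) recv 87: fwd; pos6(id29) recv 33: fwd
Round 4: pos5(id11) recv 96: fwd; pos6(id29) recv 87: fwd; pos7(id17) recv 33: fwd
After round 4: 3 messages still in flight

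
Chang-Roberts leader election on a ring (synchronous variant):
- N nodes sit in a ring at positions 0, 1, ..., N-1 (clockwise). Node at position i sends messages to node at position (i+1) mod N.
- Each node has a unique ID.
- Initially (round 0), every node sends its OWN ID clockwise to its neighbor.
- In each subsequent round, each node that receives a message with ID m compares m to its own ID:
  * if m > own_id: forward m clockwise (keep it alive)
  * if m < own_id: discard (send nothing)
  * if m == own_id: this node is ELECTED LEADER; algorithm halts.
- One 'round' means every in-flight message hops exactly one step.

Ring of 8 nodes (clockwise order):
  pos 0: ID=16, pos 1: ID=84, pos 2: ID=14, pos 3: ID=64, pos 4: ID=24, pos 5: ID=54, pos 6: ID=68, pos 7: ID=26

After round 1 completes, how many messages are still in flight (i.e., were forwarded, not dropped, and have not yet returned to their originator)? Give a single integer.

Round 1: pos1(id84) recv 16: drop; pos2(id14) recv 84: fwd; pos3(id64) recv 14: drop; pos4(id24) recv 64: fwd; pos5(id54) recv 24: drop; pos6(id68) recv 54: drop; pos7(id26) recv 68: fwd; pos0(id16) recv 26: fwd
After round 1: 4 messages still in flight

Answer: 4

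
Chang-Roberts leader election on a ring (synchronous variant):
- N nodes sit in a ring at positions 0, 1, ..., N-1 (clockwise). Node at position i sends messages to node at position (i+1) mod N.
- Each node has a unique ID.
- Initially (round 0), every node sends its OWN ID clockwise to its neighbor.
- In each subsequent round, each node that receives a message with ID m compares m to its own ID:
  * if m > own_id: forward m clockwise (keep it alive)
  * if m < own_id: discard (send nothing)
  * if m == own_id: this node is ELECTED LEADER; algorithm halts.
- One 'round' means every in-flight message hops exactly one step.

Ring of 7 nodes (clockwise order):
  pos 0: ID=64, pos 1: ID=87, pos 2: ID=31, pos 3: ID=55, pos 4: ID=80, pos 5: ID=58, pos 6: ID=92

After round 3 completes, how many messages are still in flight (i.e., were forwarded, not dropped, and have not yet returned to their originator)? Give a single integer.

Answer: 2

Derivation:
Round 1: pos1(id87) recv 64: drop; pos2(id31) recv 87: fwd; pos3(id55) recv 31: drop; pos4(id80) recv 55: drop; pos5(id58) recv 80: fwd; pos6(id92) recv 58: drop; pos0(id64) recv 92: fwd
Round 2: pos3(id55) recv 87: fwd; pos6(id92) recv 80: drop; pos1(id87) recv 92: fwd
Round 3: pos4(id80) recv 87: fwd; pos2(id31) recv 92: fwd
After round 3: 2 messages still in flight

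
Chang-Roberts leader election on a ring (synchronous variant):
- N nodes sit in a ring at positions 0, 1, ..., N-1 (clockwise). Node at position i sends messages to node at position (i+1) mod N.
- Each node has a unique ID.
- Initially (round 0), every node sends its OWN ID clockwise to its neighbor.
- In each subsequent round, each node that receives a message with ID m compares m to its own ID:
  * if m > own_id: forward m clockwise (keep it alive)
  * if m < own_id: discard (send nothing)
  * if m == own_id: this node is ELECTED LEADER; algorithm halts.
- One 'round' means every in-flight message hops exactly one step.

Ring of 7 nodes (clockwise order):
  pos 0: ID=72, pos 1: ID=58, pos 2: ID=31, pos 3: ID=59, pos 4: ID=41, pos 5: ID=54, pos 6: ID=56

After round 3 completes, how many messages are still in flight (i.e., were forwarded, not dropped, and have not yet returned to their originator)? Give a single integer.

Round 1: pos1(id58) recv 72: fwd; pos2(id31) recv 58: fwd; pos3(id59) recv 31: drop; pos4(id41) recv 59: fwd; pos5(id54) recv 41: drop; pos6(id56) recv 54: drop; pos0(id72) recv 56: drop
Round 2: pos2(id31) recv 72: fwd; pos3(id59) recv 58: drop; pos5(id54) recv 59: fwd
Round 3: pos3(id59) recv 72: fwd; pos6(id56) recv 59: fwd
After round 3: 2 messages still in flight

Answer: 2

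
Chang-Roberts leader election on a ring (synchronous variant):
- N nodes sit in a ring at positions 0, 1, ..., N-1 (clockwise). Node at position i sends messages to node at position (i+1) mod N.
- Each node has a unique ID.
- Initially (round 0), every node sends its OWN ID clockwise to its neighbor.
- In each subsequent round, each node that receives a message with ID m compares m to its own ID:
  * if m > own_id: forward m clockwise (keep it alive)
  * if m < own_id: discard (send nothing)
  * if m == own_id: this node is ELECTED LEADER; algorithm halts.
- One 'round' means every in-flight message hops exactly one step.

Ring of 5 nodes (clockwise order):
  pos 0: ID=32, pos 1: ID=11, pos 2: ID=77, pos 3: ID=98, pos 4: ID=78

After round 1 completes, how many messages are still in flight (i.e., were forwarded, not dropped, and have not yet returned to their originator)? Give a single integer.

Round 1: pos1(id11) recv 32: fwd; pos2(id77) recv 11: drop; pos3(id98) recv 77: drop; pos4(id78) recv 98: fwd; pos0(id32) recv 78: fwd
After round 1: 3 messages still in flight

Answer: 3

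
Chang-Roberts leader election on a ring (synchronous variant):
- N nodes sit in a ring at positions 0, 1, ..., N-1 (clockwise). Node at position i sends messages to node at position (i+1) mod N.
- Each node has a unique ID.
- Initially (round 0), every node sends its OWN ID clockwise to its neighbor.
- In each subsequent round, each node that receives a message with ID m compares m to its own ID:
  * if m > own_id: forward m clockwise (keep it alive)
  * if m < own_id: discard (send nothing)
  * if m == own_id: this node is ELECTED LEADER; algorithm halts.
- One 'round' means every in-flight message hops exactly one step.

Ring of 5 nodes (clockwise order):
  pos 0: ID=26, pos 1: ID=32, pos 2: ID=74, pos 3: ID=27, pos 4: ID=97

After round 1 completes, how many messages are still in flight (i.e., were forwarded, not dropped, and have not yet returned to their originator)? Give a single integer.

Round 1: pos1(id32) recv 26: drop; pos2(id74) recv 32: drop; pos3(id27) recv 74: fwd; pos4(id97) recv 27: drop; pos0(id26) recv 97: fwd
After round 1: 2 messages still in flight

Answer: 2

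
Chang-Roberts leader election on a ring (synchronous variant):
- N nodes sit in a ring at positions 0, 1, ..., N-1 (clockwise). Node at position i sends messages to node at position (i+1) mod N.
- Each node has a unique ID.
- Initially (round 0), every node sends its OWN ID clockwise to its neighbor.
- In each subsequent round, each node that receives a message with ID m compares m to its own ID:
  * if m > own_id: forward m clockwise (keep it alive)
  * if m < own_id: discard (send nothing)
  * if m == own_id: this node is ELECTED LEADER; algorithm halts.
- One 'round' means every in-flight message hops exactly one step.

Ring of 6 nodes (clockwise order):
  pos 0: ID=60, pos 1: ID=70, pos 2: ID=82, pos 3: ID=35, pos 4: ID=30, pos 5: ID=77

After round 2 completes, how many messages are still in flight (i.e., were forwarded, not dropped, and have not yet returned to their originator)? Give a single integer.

Round 1: pos1(id70) recv 60: drop; pos2(id82) recv 70: drop; pos3(id35) recv 82: fwd; pos4(id30) recv 35: fwd; pos5(id77) recv 30: drop; pos0(id60) recv 77: fwd
Round 2: pos4(id30) recv 82: fwd; pos5(id77) recv 35: drop; pos1(id70) recv 77: fwd
After round 2: 2 messages still in flight

Answer: 2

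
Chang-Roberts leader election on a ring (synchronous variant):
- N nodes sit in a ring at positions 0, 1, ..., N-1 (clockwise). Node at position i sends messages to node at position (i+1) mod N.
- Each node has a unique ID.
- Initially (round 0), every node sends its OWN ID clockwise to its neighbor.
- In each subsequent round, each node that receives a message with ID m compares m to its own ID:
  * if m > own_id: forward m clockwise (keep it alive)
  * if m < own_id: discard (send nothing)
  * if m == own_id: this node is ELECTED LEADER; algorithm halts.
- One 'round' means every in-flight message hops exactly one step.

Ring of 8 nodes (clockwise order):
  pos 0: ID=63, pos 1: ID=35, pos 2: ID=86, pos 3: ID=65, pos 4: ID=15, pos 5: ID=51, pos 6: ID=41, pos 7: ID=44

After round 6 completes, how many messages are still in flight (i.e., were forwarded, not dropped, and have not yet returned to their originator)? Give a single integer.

Answer: 2

Derivation:
Round 1: pos1(id35) recv 63: fwd; pos2(id86) recv 35: drop; pos3(id65) recv 86: fwd; pos4(id15) recv 65: fwd; pos5(id51) recv 15: drop; pos6(id41) recv 51: fwd; pos7(id44) recv 41: drop; pos0(id63) recv 44: drop
Round 2: pos2(id86) recv 63: drop; pos4(id15) recv 86: fwd; pos5(id51) recv 65: fwd; pos7(id44) recv 51: fwd
Round 3: pos5(id51) recv 86: fwd; pos6(id41) recv 65: fwd; pos0(id63) recv 51: drop
Round 4: pos6(id41) recv 86: fwd; pos7(id44) recv 65: fwd
Round 5: pos7(id44) recv 86: fwd; pos0(id63) recv 65: fwd
Round 6: pos0(id63) recv 86: fwd; pos1(id35) recv 65: fwd
After round 6: 2 messages still in flight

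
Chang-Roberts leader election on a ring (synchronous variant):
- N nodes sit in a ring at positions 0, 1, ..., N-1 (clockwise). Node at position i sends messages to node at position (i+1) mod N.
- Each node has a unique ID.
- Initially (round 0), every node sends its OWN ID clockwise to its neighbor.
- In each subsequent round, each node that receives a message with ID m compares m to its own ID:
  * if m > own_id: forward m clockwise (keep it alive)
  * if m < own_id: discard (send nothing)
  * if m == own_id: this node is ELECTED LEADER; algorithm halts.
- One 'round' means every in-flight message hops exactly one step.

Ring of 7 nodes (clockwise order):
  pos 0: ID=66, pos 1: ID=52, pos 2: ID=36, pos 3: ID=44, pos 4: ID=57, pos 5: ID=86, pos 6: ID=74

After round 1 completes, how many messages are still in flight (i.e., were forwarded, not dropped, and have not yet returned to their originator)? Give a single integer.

Round 1: pos1(id52) recv 66: fwd; pos2(id36) recv 52: fwd; pos3(id44) recv 36: drop; pos4(id57) recv 44: drop; pos5(id86) recv 57: drop; pos6(id74) recv 86: fwd; pos0(id66) recv 74: fwd
After round 1: 4 messages still in flight

Answer: 4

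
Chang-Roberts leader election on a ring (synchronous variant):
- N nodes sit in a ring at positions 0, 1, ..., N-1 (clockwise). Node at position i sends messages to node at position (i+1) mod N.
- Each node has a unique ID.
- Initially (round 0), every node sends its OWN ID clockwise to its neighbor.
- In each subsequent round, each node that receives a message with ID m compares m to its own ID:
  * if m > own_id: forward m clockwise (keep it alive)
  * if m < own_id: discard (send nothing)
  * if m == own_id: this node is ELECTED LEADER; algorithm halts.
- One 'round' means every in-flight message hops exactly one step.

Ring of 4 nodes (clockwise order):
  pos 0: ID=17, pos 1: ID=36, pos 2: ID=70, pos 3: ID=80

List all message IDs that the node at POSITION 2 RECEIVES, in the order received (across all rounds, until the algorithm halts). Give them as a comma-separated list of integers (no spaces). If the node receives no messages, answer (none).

Answer: 36,80

Derivation:
Round 1: pos1(id36) recv 17: drop; pos2(id70) recv 36: drop; pos3(id80) recv 70: drop; pos0(id17) recv 80: fwd
Round 2: pos1(id36) recv 80: fwd
Round 3: pos2(id70) recv 80: fwd
Round 4: pos3(id80) recv 80: ELECTED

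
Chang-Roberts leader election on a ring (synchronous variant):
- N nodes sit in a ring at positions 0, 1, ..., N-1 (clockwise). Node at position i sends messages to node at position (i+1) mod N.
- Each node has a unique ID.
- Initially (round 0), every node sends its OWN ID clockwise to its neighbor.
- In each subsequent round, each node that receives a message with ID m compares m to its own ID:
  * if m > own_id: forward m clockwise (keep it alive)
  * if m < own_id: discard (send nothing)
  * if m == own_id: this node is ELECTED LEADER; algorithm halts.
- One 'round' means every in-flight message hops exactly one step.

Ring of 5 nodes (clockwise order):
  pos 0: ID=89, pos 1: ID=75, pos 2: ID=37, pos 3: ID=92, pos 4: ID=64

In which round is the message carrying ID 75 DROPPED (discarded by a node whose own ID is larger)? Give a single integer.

Round 1: pos1(id75) recv 89: fwd; pos2(id37) recv 75: fwd; pos3(id92) recv 37: drop; pos4(id64) recv 92: fwd; pos0(id89) recv 64: drop
Round 2: pos2(id37) recv 89: fwd; pos3(id92) recv 75: drop; pos0(id89) recv 92: fwd
Round 3: pos3(id92) recv 89: drop; pos1(id75) recv 92: fwd
Round 4: pos2(id37) recv 92: fwd
Round 5: pos3(id92) recv 92: ELECTED
Message ID 75 originates at pos 1; dropped at pos 3 in round 2

Answer: 2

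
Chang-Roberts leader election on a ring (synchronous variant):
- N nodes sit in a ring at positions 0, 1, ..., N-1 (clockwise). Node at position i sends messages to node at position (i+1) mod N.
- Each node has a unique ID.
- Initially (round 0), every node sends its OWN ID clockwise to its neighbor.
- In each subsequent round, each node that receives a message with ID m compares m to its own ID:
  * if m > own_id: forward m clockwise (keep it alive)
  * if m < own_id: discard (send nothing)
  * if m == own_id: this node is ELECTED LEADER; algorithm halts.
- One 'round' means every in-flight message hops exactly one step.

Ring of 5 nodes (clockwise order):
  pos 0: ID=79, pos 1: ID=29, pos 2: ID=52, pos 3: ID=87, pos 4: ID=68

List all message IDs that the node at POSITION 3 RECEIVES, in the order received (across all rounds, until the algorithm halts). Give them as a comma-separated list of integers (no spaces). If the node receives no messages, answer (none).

Answer: 52,79,87

Derivation:
Round 1: pos1(id29) recv 79: fwd; pos2(id52) recv 29: drop; pos3(id87) recv 52: drop; pos4(id68) recv 87: fwd; pos0(id79) recv 68: drop
Round 2: pos2(id52) recv 79: fwd; pos0(id79) recv 87: fwd
Round 3: pos3(id87) recv 79: drop; pos1(id29) recv 87: fwd
Round 4: pos2(id52) recv 87: fwd
Round 5: pos3(id87) recv 87: ELECTED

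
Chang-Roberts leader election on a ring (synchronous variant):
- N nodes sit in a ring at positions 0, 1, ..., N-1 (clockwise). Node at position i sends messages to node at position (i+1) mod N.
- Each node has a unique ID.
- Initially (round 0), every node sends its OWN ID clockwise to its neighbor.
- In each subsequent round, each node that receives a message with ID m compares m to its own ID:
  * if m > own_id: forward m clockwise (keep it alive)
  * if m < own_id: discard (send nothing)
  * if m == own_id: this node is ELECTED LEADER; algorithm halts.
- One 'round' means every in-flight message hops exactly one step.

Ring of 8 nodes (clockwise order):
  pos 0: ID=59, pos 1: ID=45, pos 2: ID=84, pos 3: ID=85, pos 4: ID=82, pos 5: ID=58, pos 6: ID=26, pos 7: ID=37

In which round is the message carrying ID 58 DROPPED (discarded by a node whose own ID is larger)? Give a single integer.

Round 1: pos1(id45) recv 59: fwd; pos2(id84) recv 45: drop; pos3(id85) recv 84: drop; pos4(id82) recv 85: fwd; pos5(id58) recv 82: fwd; pos6(id26) recv 58: fwd; pos7(id37) recv 26: drop; pos0(id59) recv 37: drop
Round 2: pos2(id84) recv 59: drop; pos5(id58) recv 85: fwd; pos6(id26) recv 82: fwd; pos7(id37) recv 58: fwd
Round 3: pos6(id26) recv 85: fwd; pos7(id37) recv 82: fwd; pos0(id59) recv 58: drop
Round 4: pos7(id37) recv 85: fwd; pos0(id59) recv 82: fwd
Round 5: pos0(id59) recv 85: fwd; pos1(id45) recv 82: fwd
Round 6: pos1(id45) recv 85: fwd; pos2(id84) recv 82: drop
Round 7: pos2(id84) recv 85: fwd
Round 8: pos3(id85) recv 85: ELECTED
Message ID 58 originates at pos 5; dropped at pos 0 in round 3

Answer: 3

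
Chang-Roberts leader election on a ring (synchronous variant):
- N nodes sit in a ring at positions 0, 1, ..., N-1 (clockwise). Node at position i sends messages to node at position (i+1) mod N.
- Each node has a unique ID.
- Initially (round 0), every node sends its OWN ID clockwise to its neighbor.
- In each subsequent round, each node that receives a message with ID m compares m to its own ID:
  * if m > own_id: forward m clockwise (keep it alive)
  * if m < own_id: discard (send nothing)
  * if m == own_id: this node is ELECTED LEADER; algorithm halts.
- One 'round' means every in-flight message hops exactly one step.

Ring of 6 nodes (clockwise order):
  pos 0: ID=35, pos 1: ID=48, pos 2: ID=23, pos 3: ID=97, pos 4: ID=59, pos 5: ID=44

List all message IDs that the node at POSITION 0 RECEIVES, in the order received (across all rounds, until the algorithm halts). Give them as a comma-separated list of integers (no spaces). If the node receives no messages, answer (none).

Answer: 44,59,97

Derivation:
Round 1: pos1(id48) recv 35: drop; pos2(id23) recv 48: fwd; pos3(id97) recv 23: drop; pos4(id59) recv 97: fwd; pos5(id44) recv 59: fwd; pos0(id35) recv 44: fwd
Round 2: pos3(id97) recv 48: drop; pos5(id44) recv 97: fwd; pos0(id35) recv 59: fwd; pos1(id48) recv 44: drop
Round 3: pos0(id35) recv 97: fwd; pos1(id48) recv 59: fwd
Round 4: pos1(id48) recv 97: fwd; pos2(id23) recv 59: fwd
Round 5: pos2(id23) recv 97: fwd; pos3(id97) recv 59: drop
Round 6: pos3(id97) recv 97: ELECTED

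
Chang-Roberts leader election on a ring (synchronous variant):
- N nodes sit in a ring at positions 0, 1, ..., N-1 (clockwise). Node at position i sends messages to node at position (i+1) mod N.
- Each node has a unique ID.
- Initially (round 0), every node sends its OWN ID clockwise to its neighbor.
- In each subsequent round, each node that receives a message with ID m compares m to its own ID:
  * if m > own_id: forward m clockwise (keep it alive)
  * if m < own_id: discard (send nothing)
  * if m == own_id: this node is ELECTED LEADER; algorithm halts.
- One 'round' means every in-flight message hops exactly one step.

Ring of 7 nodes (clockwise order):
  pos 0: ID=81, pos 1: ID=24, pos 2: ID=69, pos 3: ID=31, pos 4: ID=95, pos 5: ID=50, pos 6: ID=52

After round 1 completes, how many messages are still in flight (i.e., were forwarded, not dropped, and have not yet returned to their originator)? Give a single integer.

Answer: 3

Derivation:
Round 1: pos1(id24) recv 81: fwd; pos2(id69) recv 24: drop; pos3(id31) recv 69: fwd; pos4(id95) recv 31: drop; pos5(id50) recv 95: fwd; pos6(id52) recv 50: drop; pos0(id81) recv 52: drop
After round 1: 3 messages still in flight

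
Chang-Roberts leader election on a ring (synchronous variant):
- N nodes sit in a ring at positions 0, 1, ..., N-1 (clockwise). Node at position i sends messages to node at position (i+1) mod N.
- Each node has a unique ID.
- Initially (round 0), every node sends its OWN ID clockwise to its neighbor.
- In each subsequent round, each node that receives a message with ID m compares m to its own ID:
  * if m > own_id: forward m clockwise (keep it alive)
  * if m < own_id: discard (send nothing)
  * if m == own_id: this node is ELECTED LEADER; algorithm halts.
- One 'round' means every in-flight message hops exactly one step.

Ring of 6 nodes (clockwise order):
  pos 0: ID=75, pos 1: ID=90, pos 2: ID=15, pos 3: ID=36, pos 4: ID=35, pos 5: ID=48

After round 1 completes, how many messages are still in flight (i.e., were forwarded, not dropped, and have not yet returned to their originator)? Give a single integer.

Round 1: pos1(id90) recv 75: drop; pos2(id15) recv 90: fwd; pos3(id36) recv 15: drop; pos4(id35) recv 36: fwd; pos5(id48) recv 35: drop; pos0(id75) recv 48: drop
After round 1: 2 messages still in flight

Answer: 2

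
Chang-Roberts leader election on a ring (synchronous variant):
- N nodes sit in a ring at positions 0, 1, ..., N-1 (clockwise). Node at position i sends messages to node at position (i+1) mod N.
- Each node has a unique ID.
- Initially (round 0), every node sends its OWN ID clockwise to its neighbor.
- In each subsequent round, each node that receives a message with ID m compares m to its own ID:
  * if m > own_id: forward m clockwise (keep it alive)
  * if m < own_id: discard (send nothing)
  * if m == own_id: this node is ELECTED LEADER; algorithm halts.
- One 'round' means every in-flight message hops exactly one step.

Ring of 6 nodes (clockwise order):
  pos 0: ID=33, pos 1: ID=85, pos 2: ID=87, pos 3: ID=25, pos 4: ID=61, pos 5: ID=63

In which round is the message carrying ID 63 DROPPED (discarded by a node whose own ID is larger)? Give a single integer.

Round 1: pos1(id85) recv 33: drop; pos2(id87) recv 85: drop; pos3(id25) recv 87: fwd; pos4(id61) recv 25: drop; pos5(id63) recv 61: drop; pos0(id33) recv 63: fwd
Round 2: pos4(id61) recv 87: fwd; pos1(id85) recv 63: drop
Round 3: pos5(id63) recv 87: fwd
Round 4: pos0(id33) recv 87: fwd
Round 5: pos1(id85) recv 87: fwd
Round 6: pos2(id87) recv 87: ELECTED
Message ID 63 originates at pos 5; dropped at pos 1 in round 2

Answer: 2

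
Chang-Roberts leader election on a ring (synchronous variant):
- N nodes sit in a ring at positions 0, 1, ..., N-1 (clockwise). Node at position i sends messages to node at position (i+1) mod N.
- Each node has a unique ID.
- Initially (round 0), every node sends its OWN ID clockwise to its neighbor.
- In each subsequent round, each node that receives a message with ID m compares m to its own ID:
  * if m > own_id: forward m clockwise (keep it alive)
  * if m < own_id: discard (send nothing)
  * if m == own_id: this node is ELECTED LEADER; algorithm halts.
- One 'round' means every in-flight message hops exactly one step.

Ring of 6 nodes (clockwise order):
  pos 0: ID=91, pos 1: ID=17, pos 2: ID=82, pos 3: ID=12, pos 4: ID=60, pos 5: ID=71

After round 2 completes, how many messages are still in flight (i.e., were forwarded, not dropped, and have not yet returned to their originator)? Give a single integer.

Answer: 2

Derivation:
Round 1: pos1(id17) recv 91: fwd; pos2(id82) recv 17: drop; pos3(id12) recv 82: fwd; pos4(id60) recv 12: drop; pos5(id71) recv 60: drop; pos0(id91) recv 71: drop
Round 2: pos2(id82) recv 91: fwd; pos4(id60) recv 82: fwd
After round 2: 2 messages still in flight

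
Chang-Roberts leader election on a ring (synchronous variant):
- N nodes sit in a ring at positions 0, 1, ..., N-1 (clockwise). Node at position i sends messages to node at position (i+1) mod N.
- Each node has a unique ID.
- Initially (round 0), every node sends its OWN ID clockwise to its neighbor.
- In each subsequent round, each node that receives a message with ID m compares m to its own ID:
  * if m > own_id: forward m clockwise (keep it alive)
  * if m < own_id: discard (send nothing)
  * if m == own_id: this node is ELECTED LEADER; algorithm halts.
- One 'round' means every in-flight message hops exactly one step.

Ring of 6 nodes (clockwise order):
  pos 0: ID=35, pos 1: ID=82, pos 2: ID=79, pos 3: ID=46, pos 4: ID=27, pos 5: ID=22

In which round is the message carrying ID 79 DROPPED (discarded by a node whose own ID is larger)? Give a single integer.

Round 1: pos1(id82) recv 35: drop; pos2(id79) recv 82: fwd; pos3(id46) recv 79: fwd; pos4(id27) recv 46: fwd; pos5(id22) recv 27: fwd; pos0(id35) recv 22: drop
Round 2: pos3(id46) recv 82: fwd; pos4(id27) recv 79: fwd; pos5(id22) recv 46: fwd; pos0(id35) recv 27: drop
Round 3: pos4(id27) recv 82: fwd; pos5(id22) recv 79: fwd; pos0(id35) recv 46: fwd
Round 4: pos5(id22) recv 82: fwd; pos0(id35) recv 79: fwd; pos1(id82) recv 46: drop
Round 5: pos0(id35) recv 82: fwd; pos1(id82) recv 79: drop
Round 6: pos1(id82) recv 82: ELECTED
Message ID 79 originates at pos 2; dropped at pos 1 in round 5

Answer: 5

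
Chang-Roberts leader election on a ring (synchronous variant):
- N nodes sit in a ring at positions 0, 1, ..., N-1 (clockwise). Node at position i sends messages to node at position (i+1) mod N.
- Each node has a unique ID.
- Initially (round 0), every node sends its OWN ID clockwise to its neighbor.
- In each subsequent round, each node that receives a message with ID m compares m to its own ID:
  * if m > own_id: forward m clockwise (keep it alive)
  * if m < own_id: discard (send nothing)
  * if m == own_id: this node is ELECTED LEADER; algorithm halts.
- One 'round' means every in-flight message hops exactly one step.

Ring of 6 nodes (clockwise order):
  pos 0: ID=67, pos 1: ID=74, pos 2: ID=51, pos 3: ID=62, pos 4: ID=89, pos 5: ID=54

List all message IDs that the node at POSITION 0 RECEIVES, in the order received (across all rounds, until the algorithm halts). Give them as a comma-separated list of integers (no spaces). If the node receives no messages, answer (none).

Answer: 54,89

Derivation:
Round 1: pos1(id74) recv 67: drop; pos2(id51) recv 74: fwd; pos3(id62) recv 51: drop; pos4(id89) recv 62: drop; pos5(id54) recv 89: fwd; pos0(id67) recv 54: drop
Round 2: pos3(id62) recv 74: fwd; pos0(id67) recv 89: fwd
Round 3: pos4(id89) recv 74: drop; pos1(id74) recv 89: fwd
Round 4: pos2(id51) recv 89: fwd
Round 5: pos3(id62) recv 89: fwd
Round 6: pos4(id89) recv 89: ELECTED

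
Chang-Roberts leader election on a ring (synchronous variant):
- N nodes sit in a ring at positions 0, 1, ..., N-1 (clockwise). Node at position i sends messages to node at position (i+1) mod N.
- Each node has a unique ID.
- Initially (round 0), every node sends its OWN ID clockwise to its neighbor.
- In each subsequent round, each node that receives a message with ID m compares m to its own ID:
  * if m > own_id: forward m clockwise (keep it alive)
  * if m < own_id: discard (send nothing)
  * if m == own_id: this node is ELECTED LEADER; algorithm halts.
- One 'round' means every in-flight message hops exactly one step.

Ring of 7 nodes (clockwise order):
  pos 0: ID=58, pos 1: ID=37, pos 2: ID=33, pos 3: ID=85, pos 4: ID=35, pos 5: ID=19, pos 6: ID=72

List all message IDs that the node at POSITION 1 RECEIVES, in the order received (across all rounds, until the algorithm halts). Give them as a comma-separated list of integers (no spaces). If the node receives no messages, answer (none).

Answer: 58,72,85

Derivation:
Round 1: pos1(id37) recv 58: fwd; pos2(id33) recv 37: fwd; pos3(id85) recv 33: drop; pos4(id35) recv 85: fwd; pos5(id19) recv 35: fwd; pos6(id72) recv 19: drop; pos0(id58) recv 72: fwd
Round 2: pos2(id33) recv 58: fwd; pos3(id85) recv 37: drop; pos5(id19) recv 85: fwd; pos6(id72) recv 35: drop; pos1(id37) recv 72: fwd
Round 3: pos3(id85) recv 58: drop; pos6(id72) recv 85: fwd; pos2(id33) recv 72: fwd
Round 4: pos0(id58) recv 85: fwd; pos3(id85) recv 72: drop
Round 5: pos1(id37) recv 85: fwd
Round 6: pos2(id33) recv 85: fwd
Round 7: pos3(id85) recv 85: ELECTED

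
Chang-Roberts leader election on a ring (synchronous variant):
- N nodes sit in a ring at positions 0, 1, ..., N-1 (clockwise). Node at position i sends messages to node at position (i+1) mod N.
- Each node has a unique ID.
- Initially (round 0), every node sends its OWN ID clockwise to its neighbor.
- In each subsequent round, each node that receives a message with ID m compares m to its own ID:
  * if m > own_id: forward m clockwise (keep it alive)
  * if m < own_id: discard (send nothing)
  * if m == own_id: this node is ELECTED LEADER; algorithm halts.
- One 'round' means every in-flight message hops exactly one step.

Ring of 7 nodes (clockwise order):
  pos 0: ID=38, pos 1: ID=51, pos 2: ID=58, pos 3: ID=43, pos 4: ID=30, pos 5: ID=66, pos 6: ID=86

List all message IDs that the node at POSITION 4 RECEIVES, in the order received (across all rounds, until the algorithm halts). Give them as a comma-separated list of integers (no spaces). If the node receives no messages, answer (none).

Round 1: pos1(id51) recv 38: drop; pos2(id58) recv 51: drop; pos3(id43) recv 58: fwd; pos4(id30) recv 43: fwd; pos5(id66) recv 30: drop; pos6(id86) recv 66: drop; pos0(id38) recv 86: fwd
Round 2: pos4(id30) recv 58: fwd; pos5(id66) recv 43: drop; pos1(id51) recv 86: fwd
Round 3: pos5(id66) recv 58: drop; pos2(id58) recv 86: fwd
Round 4: pos3(id43) recv 86: fwd
Round 5: pos4(id30) recv 86: fwd
Round 6: pos5(id66) recv 86: fwd
Round 7: pos6(id86) recv 86: ELECTED

Answer: 43,58,86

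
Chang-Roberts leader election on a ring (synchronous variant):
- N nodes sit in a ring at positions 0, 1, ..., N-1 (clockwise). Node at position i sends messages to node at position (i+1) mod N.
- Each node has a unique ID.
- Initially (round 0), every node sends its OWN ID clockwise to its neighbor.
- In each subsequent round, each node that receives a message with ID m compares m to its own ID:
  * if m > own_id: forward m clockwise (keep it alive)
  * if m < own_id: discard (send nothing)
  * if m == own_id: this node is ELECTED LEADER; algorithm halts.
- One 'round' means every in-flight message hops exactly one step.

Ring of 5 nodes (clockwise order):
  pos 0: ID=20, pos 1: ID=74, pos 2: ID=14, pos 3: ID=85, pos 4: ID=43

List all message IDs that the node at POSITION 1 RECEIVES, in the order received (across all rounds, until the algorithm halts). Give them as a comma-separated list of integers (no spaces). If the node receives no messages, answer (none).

Round 1: pos1(id74) recv 20: drop; pos2(id14) recv 74: fwd; pos3(id85) recv 14: drop; pos4(id43) recv 85: fwd; pos0(id20) recv 43: fwd
Round 2: pos3(id85) recv 74: drop; pos0(id20) recv 85: fwd; pos1(id74) recv 43: drop
Round 3: pos1(id74) recv 85: fwd
Round 4: pos2(id14) recv 85: fwd
Round 5: pos3(id85) recv 85: ELECTED

Answer: 20,43,85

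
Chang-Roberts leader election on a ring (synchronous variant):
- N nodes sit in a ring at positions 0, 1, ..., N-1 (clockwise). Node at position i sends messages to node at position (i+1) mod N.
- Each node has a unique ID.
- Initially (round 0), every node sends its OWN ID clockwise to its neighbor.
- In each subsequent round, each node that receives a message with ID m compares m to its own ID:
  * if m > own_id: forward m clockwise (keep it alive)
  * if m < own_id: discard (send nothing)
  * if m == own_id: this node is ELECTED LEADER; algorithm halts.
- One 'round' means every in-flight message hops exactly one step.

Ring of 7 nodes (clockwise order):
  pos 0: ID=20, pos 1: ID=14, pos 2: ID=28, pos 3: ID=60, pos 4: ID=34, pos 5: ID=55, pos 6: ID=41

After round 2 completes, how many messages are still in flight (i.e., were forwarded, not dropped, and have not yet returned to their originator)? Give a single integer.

Round 1: pos1(id14) recv 20: fwd; pos2(id28) recv 14: drop; pos3(id60) recv 28: drop; pos4(id34) recv 60: fwd; pos5(id55) recv 34: drop; pos6(id41) recv 55: fwd; pos0(id20) recv 41: fwd
Round 2: pos2(id28) recv 20: drop; pos5(id55) recv 60: fwd; pos0(id20) recv 55: fwd; pos1(id14) recv 41: fwd
After round 2: 3 messages still in flight

Answer: 3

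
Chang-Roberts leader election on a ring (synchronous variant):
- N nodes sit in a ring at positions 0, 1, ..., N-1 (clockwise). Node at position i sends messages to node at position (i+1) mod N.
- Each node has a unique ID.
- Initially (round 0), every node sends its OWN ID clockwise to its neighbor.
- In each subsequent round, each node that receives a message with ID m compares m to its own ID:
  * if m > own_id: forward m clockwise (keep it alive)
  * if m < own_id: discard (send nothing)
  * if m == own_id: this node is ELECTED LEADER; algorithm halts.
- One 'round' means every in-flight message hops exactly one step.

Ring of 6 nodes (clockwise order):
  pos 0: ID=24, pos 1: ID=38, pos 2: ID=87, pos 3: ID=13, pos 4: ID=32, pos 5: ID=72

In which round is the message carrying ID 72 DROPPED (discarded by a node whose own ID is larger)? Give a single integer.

Round 1: pos1(id38) recv 24: drop; pos2(id87) recv 38: drop; pos3(id13) recv 87: fwd; pos4(id32) recv 13: drop; pos5(id72) recv 32: drop; pos0(id24) recv 72: fwd
Round 2: pos4(id32) recv 87: fwd; pos1(id38) recv 72: fwd
Round 3: pos5(id72) recv 87: fwd; pos2(id87) recv 72: drop
Round 4: pos0(id24) recv 87: fwd
Round 5: pos1(id38) recv 87: fwd
Round 6: pos2(id87) recv 87: ELECTED
Message ID 72 originates at pos 5; dropped at pos 2 in round 3

Answer: 3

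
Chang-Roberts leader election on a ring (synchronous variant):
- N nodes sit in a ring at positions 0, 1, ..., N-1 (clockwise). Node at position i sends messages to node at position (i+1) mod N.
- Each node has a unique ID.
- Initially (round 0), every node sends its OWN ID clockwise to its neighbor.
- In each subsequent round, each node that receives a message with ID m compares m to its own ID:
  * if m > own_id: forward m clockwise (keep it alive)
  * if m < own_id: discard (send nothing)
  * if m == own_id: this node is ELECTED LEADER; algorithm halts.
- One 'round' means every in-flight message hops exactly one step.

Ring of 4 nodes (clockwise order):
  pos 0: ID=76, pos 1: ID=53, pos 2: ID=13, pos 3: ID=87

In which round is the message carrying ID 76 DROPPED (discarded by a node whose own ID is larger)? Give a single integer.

Round 1: pos1(id53) recv 76: fwd; pos2(id13) recv 53: fwd; pos3(id87) recv 13: drop; pos0(id76) recv 87: fwd
Round 2: pos2(id13) recv 76: fwd; pos3(id87) recv 53: drop; pos1(id53) recv 87: fwd
Round 3: pos3(id87) recv 76: drop; pos2(id13) recv 87: fwd
Round 4: pos3(id87) recv 87: ELECTED
Message ID 76 originates at pos 0; dropped at pos 3 in round 3

Answer: 3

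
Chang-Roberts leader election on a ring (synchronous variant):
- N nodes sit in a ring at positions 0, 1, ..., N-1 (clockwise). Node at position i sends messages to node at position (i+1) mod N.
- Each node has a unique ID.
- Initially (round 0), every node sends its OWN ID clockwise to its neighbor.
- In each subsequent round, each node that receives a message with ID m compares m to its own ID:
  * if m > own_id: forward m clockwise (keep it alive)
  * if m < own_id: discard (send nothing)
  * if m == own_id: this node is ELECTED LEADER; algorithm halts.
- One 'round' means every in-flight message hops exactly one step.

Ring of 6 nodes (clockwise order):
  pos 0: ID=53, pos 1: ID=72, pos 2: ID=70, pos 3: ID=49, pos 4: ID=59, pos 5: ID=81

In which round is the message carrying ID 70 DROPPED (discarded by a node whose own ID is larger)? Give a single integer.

Round 1: pos1(id72) recv 53: drop; pos2(id70) recv 72: fwd; pos3(id49) recv 70: fwd; pos4(id59) recv 49: drop; pos5(id81) recv 59: drop; pos0(id53) recv 81: fwd
Round 2: pos3(id49) recv 72: fwd; pos4(id59) recv 70: fwd; pos1(id72) recv 81: fwd
Round 3: pos4(id59) recv 72: fwd; pos5(id81) recv 70: drop; pos2(id70) recv 81: fwd
Round 4: pos5(id81) recv 72: drop; pos3(id49) recv 81: fwd
Round 5: pos4(id59) recv 81: fwd
Round 6: pos5(id81) recv 81: ELECTED
Message ID 70 originates at pos 2; dropped at pos 5 in round 3

Answer: 3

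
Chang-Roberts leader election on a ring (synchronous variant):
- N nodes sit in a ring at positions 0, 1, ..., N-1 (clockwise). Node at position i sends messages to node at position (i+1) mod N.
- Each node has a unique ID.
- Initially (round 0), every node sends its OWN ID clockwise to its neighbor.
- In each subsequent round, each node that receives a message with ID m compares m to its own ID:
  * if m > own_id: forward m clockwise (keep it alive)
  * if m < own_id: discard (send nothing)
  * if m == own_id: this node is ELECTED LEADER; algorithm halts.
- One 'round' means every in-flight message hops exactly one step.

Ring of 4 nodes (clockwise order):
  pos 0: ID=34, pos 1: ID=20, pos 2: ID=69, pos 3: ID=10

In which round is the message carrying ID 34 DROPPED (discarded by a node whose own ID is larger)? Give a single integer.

Round 1: pos1(id20) recv 34: fwd; pos2(id69) recv 20: drop; pos3(id10) recv 69: fwd; pos0(id34) recv 10: drop
Round 2: pos2(id69) recv 34: drop; pos0(id34) recv 69: fwd
Round 3: pos1(id20) recv 69: fwd
Round 4: pos2(id69) recv 69: ELECTED
Message ID 34 originates at pos 0; dropped at pos 2 in round 2

Answer: 2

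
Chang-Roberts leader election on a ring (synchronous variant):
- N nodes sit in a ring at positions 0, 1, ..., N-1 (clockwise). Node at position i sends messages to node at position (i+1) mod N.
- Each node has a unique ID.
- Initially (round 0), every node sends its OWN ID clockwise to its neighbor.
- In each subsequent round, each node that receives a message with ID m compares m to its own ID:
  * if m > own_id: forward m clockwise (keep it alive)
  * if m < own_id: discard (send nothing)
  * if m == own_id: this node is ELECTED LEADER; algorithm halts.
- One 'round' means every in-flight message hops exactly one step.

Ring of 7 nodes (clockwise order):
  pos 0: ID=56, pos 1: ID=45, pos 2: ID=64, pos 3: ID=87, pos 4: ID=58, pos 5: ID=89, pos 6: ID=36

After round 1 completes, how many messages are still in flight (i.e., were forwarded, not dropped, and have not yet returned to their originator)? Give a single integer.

Answer: 3

Derivation:
Round 1: pos1(id45) recv 56: fwd; pos2(id64) recv 45: drop; pos3(id87) recv 64: drop; pos4(id58) recv 87: fwd; pos5(id89) recv 58: drop; pos6(id36) recv 89: fwd; pos0(id56) recv 36: drop
After round 1: 3 messages still in flight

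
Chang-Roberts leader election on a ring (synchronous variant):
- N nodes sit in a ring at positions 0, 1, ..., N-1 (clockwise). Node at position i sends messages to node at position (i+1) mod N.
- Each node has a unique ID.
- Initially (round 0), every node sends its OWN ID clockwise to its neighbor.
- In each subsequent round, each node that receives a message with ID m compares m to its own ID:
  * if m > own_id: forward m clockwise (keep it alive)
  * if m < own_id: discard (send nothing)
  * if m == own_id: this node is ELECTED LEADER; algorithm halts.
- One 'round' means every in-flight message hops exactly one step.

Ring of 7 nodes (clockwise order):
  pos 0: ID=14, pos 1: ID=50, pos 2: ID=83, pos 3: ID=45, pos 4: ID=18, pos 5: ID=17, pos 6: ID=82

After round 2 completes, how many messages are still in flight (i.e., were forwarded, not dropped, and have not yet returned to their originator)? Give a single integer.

Answer: 3

Derivation:
Round 1: pos1(id50) recv 14: drop; pos2(id83) recv 50: drop; pos3(id45) recv 83: fwd; pos4(id18) recv 45: fwd; pos5(id17) recv 18: fwd; pos6(id82) recv 17: drop; pos0(id14) recv 82: fwd
Round 2: pos4(id18) recv 83: fwd; pos5(id17) recv 45: fwd; pos6(id82) recv 18: drop; pos1(id50) recv 82: fwd
After round 2: 3 messages still in flight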